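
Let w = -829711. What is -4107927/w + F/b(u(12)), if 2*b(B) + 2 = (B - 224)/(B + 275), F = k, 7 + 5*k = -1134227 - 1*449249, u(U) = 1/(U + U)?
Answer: 17345608308377821/77067706235 ≈ 2.2507e+5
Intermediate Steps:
u(U) = 1/(2*U)
k = -1583483/5 (k = -7/5 + (-1134227 - 1*449249)/5 = -7/5 + (-1134227 - 449249)/5 = -7/5 + (⅕)*(-1583476) = -7/5 - 1583476/5 = -1583483/5 ≈ -3.1670e+5)
F = -1583483/5 ≈ -3.1670e+5
b(B) = -1 + (-224 + B)/(2*(275 + B)) (b(B) = -1 + ((B - 224)/(B + 275))/2 = -1 + ((-224 + B)/(275 + B))/2 = -1 + (-224 + B)/(2*(275 + B)))
-4107927/w + F/b(u(12)) = -4107927/(-829711) - 1583483*2*(275 + (½)/12)/(-774 - 1/(2*12))/5 = -4107927*(-1/829711) - 1583483*2*(275 + (½)*(1/12))/(-774 - 1/(2*12))/5 = 4107927/829711 - 1583483*2*(275 + 1/24)/(-774 - 1*1/24)/5 = 4107927/829711 - 1583483*6601/(12*(-774 - 1/24))/5 = 4107927/829711 - 1583483/(5*((½)*(24/6601)*(-18577/24))) = 4107927/829711 - 1583483/(5*(-18577/13202)) = 4107927/829711 - 1583483/5*(-13202/18577) = 4107927/829711 + 20905142566/92885 = 17345608308377821/77067706235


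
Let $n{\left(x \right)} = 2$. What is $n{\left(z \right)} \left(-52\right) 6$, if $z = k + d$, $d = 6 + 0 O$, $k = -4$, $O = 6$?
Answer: $-624$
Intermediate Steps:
$d = 6$ ($d = 6 + 0 \cdot 6 = 6 + 0 = 6$)
$z = 2$ ($z = -4 + 6 = 2$)
$n{\left(z \right)} \left(-52\right) 6 = 2 \left(-52\right) 6 = \left(-104\right) 6 = -624$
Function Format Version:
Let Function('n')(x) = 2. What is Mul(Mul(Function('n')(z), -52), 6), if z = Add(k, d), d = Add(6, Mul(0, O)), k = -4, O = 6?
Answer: -624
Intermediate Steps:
d = 6 (d = Add(6, Mul(0, 6)) = Add(6, 0) = 6)
z = 2 (z = Add(-4, 6) = 2)
Mul(Mul(Function('n')(z), -52), 6) = Mul(Mul(2, -52), 6) = Mul(-104, 6) = -624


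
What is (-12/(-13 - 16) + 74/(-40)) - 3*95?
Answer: -166133/580 ≈ -286.44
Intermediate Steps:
(-12/(-13 - 16) + 74/(-40)) - 3*95 = (-12/(-29) + 74*(-1/40)) - 285 = (-12*(-1/29) - 37/20) - 285 = (12/29 - 37/20) - 285 = -833/580 - 285 = -166133/580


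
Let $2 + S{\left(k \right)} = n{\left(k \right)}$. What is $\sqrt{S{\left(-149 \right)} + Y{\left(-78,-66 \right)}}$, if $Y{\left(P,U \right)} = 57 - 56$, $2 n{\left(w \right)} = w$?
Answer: $\frac{i \sqrt{302}}{2} \approx 8.6891 i$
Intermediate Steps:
$n{\left(w \right)} = \frac{w}{2}$
$S{\left(k \right)} = -2 + \frac{k}{2}$
$Y{\left(P,U \right)} = 1$ ($Y{\left(P,U \right)} = 57 - 56 = 1$)
$\sqrt{S{\left(-149 \right)} + Y{\left(-78,-66 \right)}} = \sqrt{\left(-2 + \frac{1}{2} \left(-149\right)\right) + 1} = \sqrt{\left(-2 - \frac{149}{2}\right) + 1} = \sqrt{- \frac{153}{2} + 1} = \sqrt{- \frac{151}{2}} = \frac{i \sqrt{302}}{2}$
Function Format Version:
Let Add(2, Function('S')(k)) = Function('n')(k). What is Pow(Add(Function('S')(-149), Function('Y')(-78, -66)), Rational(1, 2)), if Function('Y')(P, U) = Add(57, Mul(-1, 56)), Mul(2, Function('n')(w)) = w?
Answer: Mul(Rational(1, 2), I, Pow(302, Rational(1, 2))) ≈ Mul(8.6891, I)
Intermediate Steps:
Function('n')(w) = Mul(Rational(1, 2), w)
Function('S')(k) = Add(-2, Mul(Rational(1, 2), k))
Function('Y')(P, U) = 1 (Function('Y')(P, U) = Add(57, -56) = 1)
Pow(Add(Function('S')(-149), Function('Y')(-78, -66)), Rational(1, 2)) = Pow(Add(Add(-2, Mul(Rational(1, 2), -149)), 1), Rational(1, 2)) = Pow(Add(Add(-2, Rational(-149, 2)), 1), Rational(1, 2)) = Pow(Add(Rational(-153, 2), 1), Rational(1, 2)) = Pow(Rational(-151, 2), Rational(1, 2)) = Mul(Rational(1, 2), I, Pow(302, Rational(1, 2)))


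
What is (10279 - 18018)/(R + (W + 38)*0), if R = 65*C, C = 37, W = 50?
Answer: -7739/2405 ≈ -3.2179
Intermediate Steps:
R = 2405 (R = 65*37 = 2405)
(10279 - 18018)/(R + (W + 38)*0) = (10279 - 18018)/(2405 + (50 + 38)*0) = -7739/(2405 + 88*0) = -7739/(2405 + 0) = -7739/2405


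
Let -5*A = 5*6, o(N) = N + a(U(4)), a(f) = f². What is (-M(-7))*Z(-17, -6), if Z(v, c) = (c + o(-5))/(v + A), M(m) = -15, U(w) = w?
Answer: -75/23 ≈ -3.2609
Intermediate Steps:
o(N) = 16 + N (o(N) = N + 4² = N + 16 = 16 + N)
A = -6 ≈ -6.0000
Z(v, c) = (11 + c)/(-6 + v) (Z(v, c) = (c + (16 - 5))/(v - 6) = (c + 11)/(-6 + v) = (11 + c)/(-6 + v))
(-M(-7))*Z(-17, -6) = (-1*(-15))*((11 - 6)/(-6 - 17)) = 15*(5/(-23)) = 15*(-1/23*5) = 15*(-5/23) = -75/23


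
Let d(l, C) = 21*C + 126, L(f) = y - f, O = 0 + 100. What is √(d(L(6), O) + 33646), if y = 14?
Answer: 4*√2242 ≈ 189.40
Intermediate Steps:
O = 100
L(f) = 14 - f
d(l, C) = 126 + 21*C
√(d(L(6), O) + 33646) = √((126 + 21*100) + 33646) = √((126 + 2100) + 33646) = √(2226 + 33646) = √35872 = 4*√2242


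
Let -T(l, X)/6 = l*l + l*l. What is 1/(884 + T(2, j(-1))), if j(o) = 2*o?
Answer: 1/836 ≈ 0.0011962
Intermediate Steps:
T(l, X) = -12*l² (T(l, X) = -6*(l*l + l*l) = -6*(l² + l²) = -12*l²)
1/(884 + T(2, j(-1))) = 1/(884 - 12*2²) = 1/(884 - 12*4) = 1/(884 - 48) = 1/836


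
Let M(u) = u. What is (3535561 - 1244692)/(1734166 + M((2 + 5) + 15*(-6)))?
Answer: 2290869/1734083 ≈ 1.3211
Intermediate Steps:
(3535561 - 1244692)/(1734166 + M((2 + 5) + 15*(-6))) = (3535561 - 1244692)/(1734166 + ((2 + 5) + 15*(-6))) = 2290869/(1734166 + (7 - 90)) = 2290869/(1734166 - 83) = 2290869/1734083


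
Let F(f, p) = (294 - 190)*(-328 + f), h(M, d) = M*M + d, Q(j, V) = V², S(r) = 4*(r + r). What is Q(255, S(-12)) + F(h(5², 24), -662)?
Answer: 42600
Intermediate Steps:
S(r) = 8*r (S(r) = 4*(2*r) = 8*r)
h(M, d) = d + M² (h(M, d) = M² + d = d + M²)
F(f, p) = -34112 + 104*f (F(f, p) = 104*(-328 + f) = -34112 + 104*f)
Q(255, S(-12)) + F(h(5², 24), -662) = (8*(-12))² + (-34112 + 104*(24 + (5²)²)) = (-96)² + (-34112 + 104*(24 + 25²)) = 9216 + (-34112 + 104*(24 + 625)) = 9216 + (-34112 + 104*649) = 9216 + (-34112 + 67496) = 9216 + 33384 = 42600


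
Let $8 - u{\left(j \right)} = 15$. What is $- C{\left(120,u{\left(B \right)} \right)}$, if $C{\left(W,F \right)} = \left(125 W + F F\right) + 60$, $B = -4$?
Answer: $-15109$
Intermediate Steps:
$u{\left(j \right)} = -7$ ($u{\left(j \right)} = 8 - 15 = -7$)
$C{\left(W,F \right)} = 60 + F^{2} + 125 W$ ($C{\left(W,F \right)} = \left(125 W + F^{2}\right) + 60 = \left(F^{2} + 125 W\right) + 60 = 60 + F^{2} + 125 W$)
$- C{\left(120,u{\left(B \right)} \right)} = - (60 + \left(-7\right)^{2} + 125 \cdot 120) = - (60 + 49 + 15000) = \left(-1\right) 15109 = -15109$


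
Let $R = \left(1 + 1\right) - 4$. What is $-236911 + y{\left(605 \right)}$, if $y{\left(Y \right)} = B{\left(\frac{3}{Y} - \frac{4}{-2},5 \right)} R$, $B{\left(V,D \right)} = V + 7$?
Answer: $- \frac{143342051}{605} \approx -2.3693 \cdot 10^{5}$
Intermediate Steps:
$B{\left(V,D \right)} = 7 + V$
$R = -2$ ($R = 2 - 4 = -2$)
$y{\left(Y \right)} = -18 - \frac{6}{Y}$ ($y{\left(Y \right)} = \left(7 + \left(\frac{3}{Y} - \frac{4}{-2}\right)\right) \left(-2\right) = \left(7 + \left(\frac{3}{Y} - -2\right)\right) \left(-2\right) = \left(7 + \left(\frac{3}{Y} + 2\right)\right) \left(-2\right) = \left(7 + \left(2 + \frac{3}{Y}\right)\right) \left(-2\right) = \left(9 + \frac{3}{Y}\right) \left(-2\right) = -18 - \frac{6}{Y}$)
$-236911 + y{\left(605 \right)} = -236911 - \left(18 + \frac{6}{605}\right) = -236911 - \frac{10896}{605} = - \frac{143342051}{605}$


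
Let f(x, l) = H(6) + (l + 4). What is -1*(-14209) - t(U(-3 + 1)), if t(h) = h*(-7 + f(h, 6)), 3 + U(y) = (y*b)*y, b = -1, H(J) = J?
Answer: 14272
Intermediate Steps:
f(x, l) = 10 + l (f(x, l) = 6 + (l + 4) = 6 + (4 + l) = 10 + l)
U(y) = -3 - y² (U(y) = -3 + (y*(-1))*y = -3 + (-y)*y = -3 - y²)
t(h) = 9*h (t(h) = h*(-7 + (10 + 6)) = h*(-7 + 16) = h*9 = 9*h)
-1*(-14209) - t(U(-3 + 1)) = -1*(-14209) - 9*(-3 - (-3 + 1)²) = 14209 - 9*(-3 - 1*(-2)²) = 14209 - 9*(-3 - 1*4) = 14209 - 9*(-3 - 4) = 14209 - 9*(-7) = 14209 - 1*(-63) = 14209 + 63 = 14272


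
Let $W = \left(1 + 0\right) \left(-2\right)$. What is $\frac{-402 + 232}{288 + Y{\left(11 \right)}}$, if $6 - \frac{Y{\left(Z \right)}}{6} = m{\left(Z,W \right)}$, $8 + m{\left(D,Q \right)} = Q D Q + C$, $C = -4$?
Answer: $- \frac{85}{66} \approx -1.2879$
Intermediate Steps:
$W = -2$ ($W = 1 \left(-2\right) = -2$)
$m{\left(D,Q \right)} = -12 + D Q^{2}$ ($m{\left(D,Q \right)} = -8 + \left(Q D Q - 4\right) = -8 + \left(D Q Q - 4\right) = -8 + \left(D Q^{2} - 4\right) = -8 + \left(-4 + D Q^{2}\right) = -12 + D Q^{2}$)
$Y{\left(Z \right)} = 108 - 24 Z$ ($Y{\left(Z \right)} = 36 - 6 \left(-12 + Z \left(-2\right)^{2}\right) = 36 - 6 \left(-12 + Z 4\right) = 36 - 6 \left(-12 + 4 Z\right) = 36 - \left(-72 + 24 Z\right) = 108 - 24 Z$)
$\frac{-402 + 232}{288 + Y{\left(11 \right)}} = \frac{-402 + 232}{288 + \left(108 - 264\right)} = - \frac{170}{288 + \left(108 - 264\right)} = - \frac{170}{288 - 156} = - \frac{170}{132} = \left(-170\right) \frac{1}{132} = - \frac{85}{66}$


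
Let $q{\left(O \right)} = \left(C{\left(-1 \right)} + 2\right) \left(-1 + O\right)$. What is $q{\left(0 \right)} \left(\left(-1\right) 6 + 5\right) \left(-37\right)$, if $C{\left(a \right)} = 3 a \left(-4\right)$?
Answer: $-518$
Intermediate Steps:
$C{\left(a \right)} = - 12 a$
$q{\left(O \right)} = -14 + 14 O$ ($q{\left(O \right)} = \left(\left(-12\right) \left(-1\right) + 2\right) \left(-1 + O\right) = \left(12 + 2\right) \left(-1 + O\right) = 14 \left(-1 + O\right) = -14 + 14 O$)
$q{\left(0 \right)} \left(\left(-1\right) 6 + 5\right) \left(-37\right) = \left(-14 + 14 \cdot 0\right) \left(\left(-1\right) 6 + 5\right) \left(-37\right) = \left(-14 + 0\right) \left(-6 + 5\right) \left(-37\right) = \left(-14\right) \left(-1\right) \left(-37\right) = 14 \left(-37\right) = -518$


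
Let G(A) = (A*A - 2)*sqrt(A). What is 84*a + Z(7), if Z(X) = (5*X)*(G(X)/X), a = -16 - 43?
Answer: -4956 + 235*sqrt(7) ≈ -4334.3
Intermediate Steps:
G(A) = sqrt(A)*(-2 + A**2) (G(A) = (A**2 - 2)*sqrt(A) = (-2 + A**2)*sqrt(A) = sqrt(A)*(-2 + A**2))
a = -59
Z(X) = 5*sqrt(X)*(-2 + X**2) (Z(X) = (5*X)*((sqrt(X)*(-2 + X**2))/X) = (5*X)*((-2 + X**2)/sqrt(X)) = 5*sqrt(X)*(-2 + X**2))
84*a + Z(7) = 84*(-59) + 5*sqrt(7)*(-2 + 7**2) = -4956 + 5*sqrt(7)*(-2 + 49) = -4956 + 5*sqrt(7)*47 = -4956 + 235*sqrt(7)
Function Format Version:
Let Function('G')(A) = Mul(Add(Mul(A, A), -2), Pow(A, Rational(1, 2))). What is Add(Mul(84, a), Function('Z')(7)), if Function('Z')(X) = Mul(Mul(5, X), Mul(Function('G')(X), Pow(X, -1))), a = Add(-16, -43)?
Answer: Add(-4956, Mul(235, Pow(7, Rational(1, 2)))) ≈ -4334.3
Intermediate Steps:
Function('G')(A) = Mul(Pow(A, Rational(1, 2)), Add(-2, Pow(A, 2))) (Function('G')(A) = Mul(Add(Pow(A, 2), -2), Pow(A, Rational(1, 2))) = Mul(Add(-2, Pow(A, 2)), Pow(A, Rational(1, 2))) = Mul(Pow(A, Rational(1, 2)), Add(-2, Pow(A, 2))))
a = -59
Function('Z')(X) = Mul(5, Pow(X, Rational(1, 2)), Add(-2, Pow(X, 2))) (Function('Z')(X) = Mul(Mul(5, X), Mul(Mul(Pow(X, Rational(1, 2)), Add(-2, Pow(X, 2))), Pow(X, -1))) = Mul(Mul(5, X), Mul(Pow(X, Rational(-1, 2)), Add(-2, Pow(X, 2)))) = Mul(5, Pow(X, Rational(1, 2)), Add(-2, Pow(X, 2))))
Add(Mul(84, a), Function('Z')(7)) = Add(Mul(84, -59), Mul(5, Pow(7, Rational(1, 2)), Add(-2, Pow(7, 2)))) = Add(-4956, Mul(5, Pow(7, Rational(1, 2)), Add(-2, 49))) = Add(-4956, Mul(5, Pow(7, Rational(1, 2)), 47)) = Add(-4956, Mul(235, Pow(7, Rational(1, 2))))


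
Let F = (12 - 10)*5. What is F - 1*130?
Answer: -120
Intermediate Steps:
F = 10 (F = 2*5 = 10)
F - 1*130 = 10 - 1*130 = 10 - 130 = -120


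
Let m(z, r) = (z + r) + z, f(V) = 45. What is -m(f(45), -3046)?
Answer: 2956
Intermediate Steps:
m(z, r) = r + 2*z (m(z, r) = (r + z) + z = r + 2*z)
-m(f(45), -3046) = -(-3046 + 2*45) = -(-3046 + 90) = -1*(-2956) = 2956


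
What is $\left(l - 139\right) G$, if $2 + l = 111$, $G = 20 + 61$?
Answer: $-2430$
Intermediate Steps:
$G = 81$
$l = 109$ ($l = -2 + 111 = 109$)
$\left(l - 139\right) G = \left(109 - 139\right) 81 = \left(-30\right) 81 = -2430$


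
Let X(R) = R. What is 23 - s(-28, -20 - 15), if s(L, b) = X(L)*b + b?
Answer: -922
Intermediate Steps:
s(L, b) = b + L*b (s(L, b) = L*b + b = b + L*b)
23 - s(-28, -20 - 15) = 23 - (-20 - 15)*(1 - 28) = 23 - (-35)*(-27) = 23 - 1*945 = 23 - 945 = -922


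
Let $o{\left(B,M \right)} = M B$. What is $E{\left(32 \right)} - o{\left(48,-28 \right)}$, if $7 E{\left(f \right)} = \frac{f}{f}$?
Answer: $\frac{9409}{7} \approx 1344.1$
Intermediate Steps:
$o{\left(B,M \right)} = B M$
$E{\left(f \right)} = \frac{1}{7}$ ($E{\left(f \right)} = \frac{f \frac{1}{f}}{7} = \frac{1}{7} \cdot 1 = \frac{1}{7}$)
$E{\left(32 \right)} - o{\left(48,-28 \right)} = \frac{1}{7} - 48 \left(-28\right) = \frac{1}{7} - -1344 = \frac{1}{7} + 1344 = \frac{9409}{7}$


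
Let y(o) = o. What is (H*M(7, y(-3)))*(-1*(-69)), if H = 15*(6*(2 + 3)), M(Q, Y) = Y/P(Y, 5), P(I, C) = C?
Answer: -18630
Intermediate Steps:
M(Q, Y) = Y/5
H = 450 (H = 15*(6*5) = 15*30 = 450)
(H*M(7, y(-3)))*(-1*(-69)) = (450*((⅕)*(-3)))*(-1*(-69)) = (450*(-⅗))*69 = -270*69 = -18630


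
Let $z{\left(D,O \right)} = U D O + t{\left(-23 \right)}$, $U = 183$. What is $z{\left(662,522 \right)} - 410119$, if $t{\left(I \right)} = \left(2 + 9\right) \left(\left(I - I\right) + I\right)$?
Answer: $62827840$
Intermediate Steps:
$t{\left(I \right)} = 11 I$ ($t{\left(I \right)} = 11 \left(0 + I\right) = 11 I$)
$z{\left(D,O \right)} = -253 + 183 D O$ ($z{\left(D,O \right)} = 183 D O + 11 \left(-23\right) = 183 D O - 253 = -253 + 183 D O$)
$z{\left(662,522 \right)} - 410119 = \left(-253 + 183 \cdot 662 \cdot 522\right) - 410119 = \left(-253 + 63238212\right) - 410119 = 63237959 - 410119 = 62827840$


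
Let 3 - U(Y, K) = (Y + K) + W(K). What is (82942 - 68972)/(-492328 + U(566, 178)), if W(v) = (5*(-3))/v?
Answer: -2486660/87766267 ≈ -0.028333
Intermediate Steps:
W(v) = -15/v
U(Y, K) = 3 - K - Y + 15/K (U(Y, K) = 3 - ((Y + K) - 15/K) = 3 - ((K + Y) - 15/K) = 3 - (K + Y - 15/K) = 3 + (-K - Y + 15/K) = 3 - K - Y + 15/K)
(82942 - 68972)/(-492328 + U(566, 178)) = (82942 - 68972)/(-492328 + (3 - 1*178 - 1*566 + 15/178)) = 13970/(-492328 + (3 - 178 - 566 + 15*(1/178))) = 13970/(-492328 + (3 - 178 - 566 + 15/178)) = 13970/(-492328 - 131883/178) = 13970/(-87766267/178) = 13970*(-178/87766267) = -2486660/87766267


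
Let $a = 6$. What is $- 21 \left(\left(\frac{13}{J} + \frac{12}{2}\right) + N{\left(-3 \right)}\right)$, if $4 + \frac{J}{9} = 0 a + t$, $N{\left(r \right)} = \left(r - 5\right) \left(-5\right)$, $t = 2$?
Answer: $- \frac{5705}{6} \approx -950.83$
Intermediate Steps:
$N{\left(r \right)} = 25 - 5 r$ ($N{\left(r \right)} = \left(-5 + r\right) \left(-5\right) = 25 - 5 r$)
$J = -18$ ($J = -36 + 9 \left(0 \cdot 6 + 2\right) = -36 + 9 \left(0 + 2\right) = -36 + 9 \cdot 2 = -36 + 18 = -18$)
$- 21 \left(\left(\frac{13}{J} + \frac{12}{2}\right) + N{\left(-3 \right)}\right) = - 21 \left(\left(\frac{13}{-18} + \frac{12}{2}\right) + \left(25 - -15\right)\right) = - 21 \left(\left(13 \left(- \frac{1}{18}\right) + 12 \cdot \frac{1}{2}\right) + \left(25 + 15\right)\right) = - 21 \left(\left(- \frac{13}{18} + 6\right) + 40\right) = - 21 \left(\frac{95}{18} + 40\right) = \left(-21\right) \frac{815}{18} = - \frac{5705}{6}$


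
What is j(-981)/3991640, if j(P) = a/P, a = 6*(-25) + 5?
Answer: 29/783159768 ≈ 3.7030e-8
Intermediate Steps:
a = -145 (a = -150 + 5 = -145)
j(P) = -145/P
j(-981)/3991640 = -145/(-981)/3991640 = -145*(-1/981)*(1/3991640) = (145/981)*(1/3991640) = 29/783159768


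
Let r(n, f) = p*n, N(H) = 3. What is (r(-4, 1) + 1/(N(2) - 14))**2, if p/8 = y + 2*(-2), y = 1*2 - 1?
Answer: 1113025/121 ≈ 9198.5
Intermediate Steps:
y = 1 (y = 2 - 1 = 1)
p = -24 (p = 8*(1 + 2*(-2)) = 8*(1 - 4) = 8*(-3) = -24)
r(n, f) = -24*n
(r(-4, 1) + 1/(N(2) - 14))**2 = (-24*(-4) + 1/(3 - 14))**2 = (96 + 1/(-11))**2 = (96 - 1/11)**2 = (1055/11)**2 = 1113025/121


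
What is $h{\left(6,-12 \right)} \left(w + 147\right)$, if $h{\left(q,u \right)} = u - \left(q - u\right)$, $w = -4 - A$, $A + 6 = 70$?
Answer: $-2370$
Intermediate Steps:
$A = 64$ ($A = -6 + 70 = 64$)
$w = -68$ ($w = -4 - 64 = -68$)
$h{\left(q,u \right)} = - q + 2 u$ ($h{\left(q,u \right)} = u - \left(q - u\right) = - q + 2 u$)
$h{\left(6,-12 \right)} \left(w + 147\right) = \left(\left(-1\right) 6 + 2 \left(-12\right)\right) \left(-68 + 147\right) = \left(-6 - 24\right) 79 = \left(-30\right) 79 = -2370$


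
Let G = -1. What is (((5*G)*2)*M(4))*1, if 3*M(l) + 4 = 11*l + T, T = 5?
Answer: -150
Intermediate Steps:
M(l) = ⅓ + 11*l/3 (M(l) = -4/3 + (11*l + 5)/3 = -4/3 + (5 + 11*l)/3 = -4/3 + (5/3 + 11*l/3) = ⅓ + 11*l/3)
(((5*G)*2)*M(4))*1 = (((5*(-1))*2)*(⅓ + (11/3)*4))*1 = ((-5*2)*(⅓ + 44/3))*1 = -10*15*1 = -150*1 = -150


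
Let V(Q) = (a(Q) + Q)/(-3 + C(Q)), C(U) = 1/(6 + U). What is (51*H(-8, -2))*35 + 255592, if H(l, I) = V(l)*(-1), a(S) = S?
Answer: 247432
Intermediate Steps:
V(Q) = 2*Q/(-3 + 1/(6 + Q)) (V(Q) = (Q + Q)/(-3 + 1/(6 + Q)) = (2*Q)/(-3 + 1/(6 + Q)) = 2*Q/(-3 + 1/(6 + Q)))
H(l, I) = 2*l*(6 + l)/(17 + 3*l) (H(l, I) = -2*l*(6 + l)/(17 + 3*l)*(-1) = 2*l*(6 + l)/(17 + 3*l))
(51*H(-8, -2))*35 + 255592 = (51*(2*(-8)*(6 - 8)/(17 + 3*(-8))))*35 + 255592 = (51*(2*(-8)*(-2)/(17 - 24)))*35 + 255592 = (51*(2*(-8)*(-2)/(-7)))*35 + 255592 = (51*(2*(-8)*(-1/7)*(-2)))*35 + 255592 = (51*(-32/7))*35 + 255592 = -1632/7*35 + 255592 = -8160 + 255592 = 247432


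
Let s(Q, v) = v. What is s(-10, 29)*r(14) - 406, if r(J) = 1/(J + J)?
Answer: -11339/28 ≈ -404.96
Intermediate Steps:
r(J) = 1/(2*J)
s(-10, 29)*r(14) - 406 = 29*((1/2)/14) - 406 = 29*((1/2)*(1/14)) - 406 = 29*(1/28) - 406 = 29/28 - 406 = -11339/28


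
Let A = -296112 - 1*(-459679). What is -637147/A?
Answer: -637147/163567 ≈ -3.8953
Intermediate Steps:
A = 163567 (A = -296112 + 459679 = 163567)
-637147/A = -637147/163567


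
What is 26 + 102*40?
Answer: 4106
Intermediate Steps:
26 + 102*40 = 26 + 4080 = 4106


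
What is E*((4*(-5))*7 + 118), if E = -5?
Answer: 110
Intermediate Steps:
E*((4*(-5))*7 + 118) = -5*((4*(-5))*7 + 118) = -5*(-20*7 + 118) = -5*(-140 + 118) = -5*(-22) = 110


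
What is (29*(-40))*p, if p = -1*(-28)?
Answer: -32480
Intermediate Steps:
p = 28
(29*(-40))*p = (29*(-40))*28 = -1160*28 = -32480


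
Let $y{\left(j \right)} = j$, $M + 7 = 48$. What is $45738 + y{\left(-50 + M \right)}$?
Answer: $45729$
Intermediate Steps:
$M = 41$ ($M = -7 + 48 = 41$)
$45738 + y{\left(-50 + M \right)} = 45738 + \left(-50 + 41\right) = 45738 - 9 = 45729$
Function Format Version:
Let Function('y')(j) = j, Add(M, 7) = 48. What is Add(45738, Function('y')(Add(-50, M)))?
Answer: 45729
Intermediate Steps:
M = 41 (M = Add(-7, 48) = 41)
Add(45738, Function('y')(Add(-50, M))) = Add(45738, Add(-50, 41)) = Add(45738, -9) = 45729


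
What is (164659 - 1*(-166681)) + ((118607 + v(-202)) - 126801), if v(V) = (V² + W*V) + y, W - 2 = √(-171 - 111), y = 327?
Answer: 363873 - 202*I*√282 ≈ 3.6387e+5 - 3392.2*I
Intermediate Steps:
W = 2 + I*√282 (W = 2 + √(-171 - 111) = 2 + √(-282) = 2 + I*√282 ≈ 2.0 + 16.793*I)
v(V) = 327 + V² + V*(2 + I*√282) (v(V) = (V² + (2 + I*√282)*V) + 327 = (V² + V*(2 + I*√282)) + 327 = 327 + V² + V*(2 + I*√282))
(164659 - 1*(-166681)) + ((118607 + v(-202)) - 126801) = (164659 - 1*(-166681)) + ((118607 + (327 + (-202)² - 202*(2 + I*√282))) - 126801) = (164659 + 166681) + ((118607 + (327 + 40804 + (-404 - 202*I*√282))) - 126801) = 331340 + ((118607 + (40727 - 202*I*√282)) - 126801) = 331340 + ((159334 - 202*I*√282) - 126801) = 331340 + (32533 - 202*I*√282) = 363873 - 202*I*√282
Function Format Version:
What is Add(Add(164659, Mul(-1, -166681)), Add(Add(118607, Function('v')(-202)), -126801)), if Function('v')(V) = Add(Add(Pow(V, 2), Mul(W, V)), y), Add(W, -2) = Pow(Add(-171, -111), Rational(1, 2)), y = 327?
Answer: Add(363873, Mul(-202, I, Pow(282, Rational(1, 2)))) ≈ Add(3.6387e+5, Mul(-3392.2, I))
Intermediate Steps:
W = Add(2, Mul(I, Pow(282, Rational(1, 2)))) (W = Add(2, Pow(Add(-171, -111), Rational(1, 2))) = Add(2, Pow(-282, Rational(1, 2))) = Add(2, Mul(I, Pow(282, Rational(1, 2)))) ≈ Add(2.0000, Mul(16.793, I)))
Function('v')(V) = Add(327, Pow(V, 2), Mul(V, Add(2, Mul(I, Pow(282, Rational(1, 2)))))) (Function('v')(V) = Add(Add(Pow(V, 2), Mul(Add(2, Mul(I, Pow(282, Rational(1, 2)))), V)), 327) = Add(Add(Pow(V, 2), Mul(V, Add(2, Mul(I, Pow(282, Rational(1, 2)))))), 327) = Add(327, Pow(V, 2), Mul(V, Add(2, Mul(I, Pow(282, Rational(1, 2)))))))
Add(Add(164659, Mul(-1, -166681)), Add(Add(118607, Function('v')(-202)), -126801)) = Add(Add(164659, Mul(-1, -166681)), Add(Add(118607, Add(327, Pow(-202, 2), Mul(-202, Add(2, Mul(I, Pow(282, Rational(1, 2))))))), -126801)) = Add(Add(164659, 166681), Add(Add(118607, Add(327, 40804, Add(-404, Mul(-202, I, Pow(282, Rational(1, 2)))))), -126801)) = Add(331340, Add(Add(118607, Add(40727, Mul(-202, I, Pow(282, Rational(1, 2))))), -126801)) = Add(331340, Add(Add(159334, Mul(-202, I, Pow(282, Rational(1, 2)))), -126801)) = Add(331340, Add(32533, Mul(-202, I, Pow(282, Rational(1, 2))))) = Add(363873, Mul(-202, I, Pow(282, Rational(1, 2))))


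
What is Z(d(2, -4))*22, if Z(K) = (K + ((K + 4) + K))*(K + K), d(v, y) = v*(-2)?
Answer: 1408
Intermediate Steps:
d(v, y) = -2*v
Z(K) = 2*K*(4 + 3*K) (Z(K) = (K + ((4 + K) + K))*(2*K) = (K + (4 + 2*K))*(2*K) = (4 + 3*K)*(2*K) = 2*K*(4 + 3*K))
Z(d(2, -4))*22 = (2*(-2*2)*(4 + 3*(-2*2)))*22 = (2*(-4)*(4 + 3*(-4)))*22 = (2*(-4)*(4 - 12))*22 = (2*(-4)*(-8))*22 = 64*22 = 1408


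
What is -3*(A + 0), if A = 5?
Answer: -15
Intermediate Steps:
-3*(A + 0) = -3*(5 + 0) = -3*5 = -15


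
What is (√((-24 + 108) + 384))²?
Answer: 468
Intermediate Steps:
(√((-24 + 108) + 384))² = (√(84 + 384))² = (√468)² = (6*√13)² = 468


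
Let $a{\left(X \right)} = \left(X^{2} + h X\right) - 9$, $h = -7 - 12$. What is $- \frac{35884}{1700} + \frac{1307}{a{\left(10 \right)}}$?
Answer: $- \frac{1443604}{42075} \approx -34.31$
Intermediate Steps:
$h = -19$ ($h = -7 - 12 = -19$)
$a{\left(X \right)} = -9 + X^{2} - 19 X$ ($a{\left(X \right)} = \left(X^{2} - 19 X\right) - 9 = -9 + X^{2} - 19 X$)
$- \frac{35884}{1700} + \frac{1307}{a{\left(10 \right)}} = - \frac{35884}{1700} + \frac{1307}{-9 + 10^{2} - 190} = \left(-35884\right) \frac{1}{1700} + \frac{1307}{-9 + 100 - 190} = - \frac{8971}{425} + \frac{1307}{-99} = - \frac{8971}{425} + 1307 \left(- \frac{1}{99}\right) = - \frac{8971}{425} - \frac{1307}{99} = - \frac{1443604}{42075}$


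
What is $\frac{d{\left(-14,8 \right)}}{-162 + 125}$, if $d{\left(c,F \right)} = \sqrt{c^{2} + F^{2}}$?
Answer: $- \frac{2 \sqrt{65}}{37} \approx -0.4358$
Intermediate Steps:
$d{\left(c,F \right)} = \sqrt{F^{2} + c^{2}}$
$\frac{d{\left(-14,8 \right)}}{-162 + 125} = \frac{\sqrt{8^{2} + \left(-14\right)^{2}}}{-162 + 125} = \frac{\sqrt{64 + 196}}{-37} = - \frac{\sqrt{260}}{37} = - \frac{2 \sqrt{65}}{37}$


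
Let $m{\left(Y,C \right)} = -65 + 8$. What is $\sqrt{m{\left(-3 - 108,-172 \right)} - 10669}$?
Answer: $i \sqrt{10726} \approx 103.57 i$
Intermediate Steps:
$m{\left(Y,C \right)} = -57$
$\sqrt{m{\left(-3 - 108,-172 \right)} - 10669} = \sqrt{-57 - 10669} = \sqrt{-10726} = i \sqrt{10726}$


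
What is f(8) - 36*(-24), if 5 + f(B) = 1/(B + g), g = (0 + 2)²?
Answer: 10309/12 ≈ 859.08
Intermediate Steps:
g = 4 (g = 2² = 4)
f(B) = -5 + 1/(4 + B) (f(B) = -5 + 1/(B + 4) = -5 + 1/(4 + B))
f(8) - 36*(-24) = (-19 - 5*8)/(4 + 8) - 36*(-24) = (-19 - 40)/12 + 864 = (1/12)*(-59) + 864 = -59/12 + 864 = 10309/12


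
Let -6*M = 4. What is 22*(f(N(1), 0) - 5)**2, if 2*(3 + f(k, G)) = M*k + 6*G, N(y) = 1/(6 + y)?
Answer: 628342/441 ≈ 1424.8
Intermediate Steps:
M = -2/3 (M = -1/6*4 = -2/3 ≈ -0.66667)
f(k, G) = -3 + 3*G - k/3 (f(k, G) = -3 + (-2*k/3 + 6*G)/2 = -3 + (6*G - 2*k/3)/2 = -3 + (3*G - k/3) = -3 + 3*G - k/3)
22*(f(N(1), 0) - 5)**2 = 22*((-3 + 3*0 - 1/(3*(6 + 1))) - 5)**2 = 22*((-3 + 0 - 1/3/7) - 5)**2 = 22*((-3 + 0 - 1/3*1/7) - 5)**2 = 22*((-3 + 0 - 1/21) - 5)**2 = 22*(-64/21 - 5)**2 = 22*(-169/21)**2 = 22*(28561/441) = 628342/441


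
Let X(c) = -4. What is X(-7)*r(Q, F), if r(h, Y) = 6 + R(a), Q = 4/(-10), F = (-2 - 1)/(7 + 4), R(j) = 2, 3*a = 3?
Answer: -32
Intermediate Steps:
a = 1 (a = (⅓)*3 = 1)
F = -3/11 ≈ -0.27273
Q = -⅖ (Q = 4*(-⅒) = -⅖ ≈ -0.40000)
r(h, Y) = 8 (r(h, Y) = 6 + 2 = 8)
X(-7)*r(Q, F) = -4*8 = -32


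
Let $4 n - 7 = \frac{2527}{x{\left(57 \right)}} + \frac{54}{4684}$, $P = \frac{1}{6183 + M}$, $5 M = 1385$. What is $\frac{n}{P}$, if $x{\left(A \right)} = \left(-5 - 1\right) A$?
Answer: $- \frac{6422855}{10539} \approx -609.44$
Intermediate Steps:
$M = 277$ ($M = \frac{1}{5} \cdot 1385 = 277$)
$x{\left(A \right)} = - 6 A$
$P = \frac{1}{6460}$ ($P = \frac{1}{6183 + 277} = \frac{1}{6460} \approx 0.0001548$)
$n = - \frac{3977}{42156}$ ($n = \frac{7}{4} + \frac{\frac{2527}{\left(-6\right) 57} + \frac{54}{4684}}{4} = \frac{7}{4} + \frac{\frac{2527}{-342} + 54 \cdot \frac{1}{4684}}{4} = \frac{7}{4} + \frac{2527 \left(- \frac{1}{342}\right) + \frac{27}{2342}}{4} = \frac{7}{4} + \frac{- \frac{133}{18} + \frac{27}{2342}}{4} = \frac{7}{4} + \frac{1}{4} \left(- \frac{77750}{10539}\right) = \frac{7}{4} - \frac{38875}{21078} = - \frac{3977}{42156} \approx -0.09434$)
$\frac{n}{P} = - \frac{3977 \frac{1}{\frac{1}{6460}}}{42156} = \left(- \frac{3977}{42156}\right) 6460 = - \frac{6422855}{10539}$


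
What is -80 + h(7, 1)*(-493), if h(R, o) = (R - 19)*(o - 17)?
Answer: -94736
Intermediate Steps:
h(R, o) = (-19 + R)*(-17 + o)
-80 + h(7, 1)*(-493) = -80 + (323 - 19*1 - 17*7 + 7*1)*(-493) = -80 + (323 - 19 - 119 + 7)*(-493) = -80 + 192*(-493) = -80 - 94656 = -94736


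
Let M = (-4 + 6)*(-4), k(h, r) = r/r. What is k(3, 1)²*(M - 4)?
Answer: -12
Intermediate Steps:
k(h, r) = 1
M = -8 (M = 2*(-4) = -8)
k(3, 1)²*(M - 4) = 1²*(-8 - 4) = 1*(-12) = -12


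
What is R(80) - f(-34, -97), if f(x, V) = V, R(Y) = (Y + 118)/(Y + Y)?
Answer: 7859/80 ≈ 98.238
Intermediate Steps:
R(Y) = (118 + Y)/(2*Y) (R(Y) = (118 + Y)/((2*Y)) = (118 + Y)*(1/(2*Y)) = (118 + Y)/(2*Y))
R(80) - f(-34, -97) = (½)*(118 + 80)/80 - 1*(-97) = (½)*(1/80)*198 + 97 = 99/80 + 97 = 7859/80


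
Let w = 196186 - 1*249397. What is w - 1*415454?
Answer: -468665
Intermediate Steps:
w = -53211 (w = 196186 - 249397 = -53211)
w - 1*415454 = -53211 - 1*415454 = -53211 - 415454 = -468665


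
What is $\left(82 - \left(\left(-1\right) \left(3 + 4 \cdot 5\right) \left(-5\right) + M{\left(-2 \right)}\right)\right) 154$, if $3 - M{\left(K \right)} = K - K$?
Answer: $-5544$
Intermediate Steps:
$M{\left(K \right)} = 3$ ($M{\left(K \right)} = 3 - \left(K - K\right) = 3 - 0 = 3 + 0 = 3$)
$\left(82 - \left(\left(-1\right) \left(3 + 4 \cdot 5\right) \left(-5\right) + M{\left(-2 \right)}\right)\right) 154 = \left(82 + \left(\left(3 + 4 \cdot 5\right) \left(-5\right) - 3\right)\right) 154 = \left(82 + \left(\left(3 + 20\right) \left(-5\right) - 3\right)\right) 154 = \left(82 + \left(23 \left(-5\right) - 3\right)\right) 154 = \left(82 - 118\right) 154 = \left(-36\right) 154 = -5544$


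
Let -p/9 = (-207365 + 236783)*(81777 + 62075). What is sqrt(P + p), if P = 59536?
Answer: 22*I*sqrt(78691082) ≈ 1.9516e+5*I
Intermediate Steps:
p = -38086543224 (p = -9*(-207365 + 236783)*(81777 + 62075) = -264762*143852 = -9*4231838136 = -38086543224)
sqrt(P + p) = sqrt(59536 - 38086543224) = sqrt(-38086483688) = 22*I*sqrt(78691082)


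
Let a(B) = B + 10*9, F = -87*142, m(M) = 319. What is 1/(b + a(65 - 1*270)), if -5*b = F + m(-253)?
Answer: 1/2292 ≈ 0.00043630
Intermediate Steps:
F = -12354
b = 2407 (b = -(-12354 + 319)/5 = -⅕*(-12035) = 2407)
a(B) = 90 + B (a(B) = B + 90 = 90 + B)
1/(b + a(65 - 1*270)) = 1/(2407 + (90 + (65 - 1*270))) = 1/(2407 + (90 + (65 - 270))) = 1/(2407 + (90 - 205)) = 1/(2407 - 115) = 1/2292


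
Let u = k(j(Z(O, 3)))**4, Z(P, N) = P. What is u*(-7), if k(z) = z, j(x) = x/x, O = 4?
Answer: -7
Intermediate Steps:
j(x) = 1
u = 1 (u = 1**4 = 1)
u*(-7) = 1*(-7) = -7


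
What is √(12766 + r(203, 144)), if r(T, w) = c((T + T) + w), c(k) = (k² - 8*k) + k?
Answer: 2*√77854 ≈ 558.05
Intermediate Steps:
c(k) = k² - 7*k
r(T, w) = (w + 2*T)*(-7 + w + 2*T) (r(T, w) = ((T + T) + w)*(-7 + ((T + T) + w)) = (2*T + w)*(-7 + (2*T + w)) = (w + 2*T)*(-7 + (w + 2*T)) = (w + 2*T)*(-7 + w + 2*T))
√(12766 + r(203, 144)) = √(12766 + (144 + 2*203)*(-7 + 144 + 2*203)) = √(12766 + (144 + 406)*(-7 + 144 + 406)) = √(12766 + 550*543) = √(12766 + 298650) = √311416 = 2*√77854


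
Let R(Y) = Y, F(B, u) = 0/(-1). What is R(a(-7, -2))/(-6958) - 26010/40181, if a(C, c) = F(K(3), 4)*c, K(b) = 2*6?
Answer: -26010/40181 ≈ -0.64732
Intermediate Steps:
K(b) = 12
F(B, u) = 0 (F(B, u) = 0*(-1) = 0)
a(C, c) = 0 (a(C, c) = 0*c = 0)
R(a(-7, -2))/(-6958) - 26010/40181 = 0/(-6958) - 26010/40181 = 0*(-1/6958) - 26010*1/40181 = 0 - 26010/40181 = -26010/40181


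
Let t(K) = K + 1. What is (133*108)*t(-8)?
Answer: -100548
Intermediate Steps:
t(K) = 1 + K
(133*108)*t(-8) = (133*108)*(1 - 8) = 14364*(-7) = -100548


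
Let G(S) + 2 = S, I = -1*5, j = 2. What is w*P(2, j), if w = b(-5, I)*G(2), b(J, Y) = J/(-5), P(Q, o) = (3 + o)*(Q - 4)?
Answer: 0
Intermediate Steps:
I = -5
P(Q, o) = (-4 + Q)*(3 + o) (P(Q, o) = (3 + o)*(-4 + Q) = (-4 + Q)*(3 + o))
G(S) = -2 + S
b(J, Y) = -J/5 (b(J, Y) = J*(-⅕) = -J/5)
w = 0 (w = (-⅕*(-5))*(-2 + 2) = 1*0 = 0)
w*P(2, j) = 0*(-12 - 4*2 + 3*2 + 2*2) = 0*(-12 - 8 + 6 + 4) = 0*(-10) = 0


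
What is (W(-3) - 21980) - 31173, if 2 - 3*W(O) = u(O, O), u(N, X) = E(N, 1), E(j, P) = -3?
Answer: -159454/3 ≈ -53151.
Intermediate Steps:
u(N, X) = -3
W(O) = 5/3 (W(O) = 2/3 - 1/3*(-3) = 2/3 + 1 = 5/3)
(W(-3) - 21980) - 31173 = (5/3 - 21980) - 31173 = -65935/3 - 31173 = -159454/3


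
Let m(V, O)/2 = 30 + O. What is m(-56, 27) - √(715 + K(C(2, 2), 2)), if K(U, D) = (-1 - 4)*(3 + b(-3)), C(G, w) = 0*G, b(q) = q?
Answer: 114 - √715 ≈ 87.260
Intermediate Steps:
C(G, w) = 0
m(V, O) = 60 + 2*O (m(V, O) = 2*(30 + O) = 60 + 2*O)
K(U, D) = 0 (K(U, D) = (-1 - 4)*(3 - 3) = -5*0 = 0)
m(-56, 27) - √(715 + K(C(2, 2), 2)) = (60 + 2*27) - √(715 + 0) = (60 + 54) - √715 = 114 - √715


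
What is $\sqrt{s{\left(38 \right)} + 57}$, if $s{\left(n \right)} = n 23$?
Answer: $7 \sqrt{19} \approx 30.512$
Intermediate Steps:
$s{\left(n \right)} = 23 n$
$\sqrt{s{\left(38 \right)} + 57} = \sqrt{23 \cdot 38 + 57} = \sqrt{874 + 57} = \sqrt{931} = 7 \sqrt{19}$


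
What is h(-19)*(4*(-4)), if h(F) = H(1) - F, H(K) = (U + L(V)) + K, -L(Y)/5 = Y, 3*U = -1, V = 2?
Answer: -464/3 ≈ -154.67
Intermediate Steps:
U = -⅓ (U = (⅓)*(-1) = -⅓ ≈ -0.33333)
L(Y) = -5*Y
H(K) = -31/3 + K (H(K) = (-⅓ - 5*2) + K = (-⅓ - 10) + K = -31/3 + K)
h(F) = -28/3 - F (h(F) = (-31/3 + 1) - F = -28/3 - F)
h(-19)*(4*(-4)) = (-28/3 - 1*(-19))*(4*(-4)) = (-28/3 + 19)*(-16) = (29/3)*(-16) = -464/3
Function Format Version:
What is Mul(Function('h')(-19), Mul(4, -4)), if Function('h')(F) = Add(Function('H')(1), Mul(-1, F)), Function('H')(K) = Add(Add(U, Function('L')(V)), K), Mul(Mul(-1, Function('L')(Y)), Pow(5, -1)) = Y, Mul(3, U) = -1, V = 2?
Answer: Rational(-464, 3) ≈ -154.67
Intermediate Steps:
U = Rational(-1, 3) (U = Mul(Rational(1, 3), -1) = Rational(-1, 3) ≈ -0.33333)
Function('L')(Y) = Mul(-5, Y)
Function('H')(K) = Add(Rational(-31, 3), K) (Function('H')(K) = Add(Add(Rational(-1, 3), Mul(-5, 2)), K) = Add(Add(Rational(-1, 3), -10), K) = Add(Rational(-31, 3), K))
Function('h')(F) = Add(Rational(-28, 3), Mul(-1, F)) (Function('h')(F) = Add(Add(Rational(-31, 3), 1), Mul(-1, F)) = Add(Rational(-28, 3), Mul(-1, F)))
Mul(Function('h')(-19), Mul(4, -4)) = Mul(Add(Rational(-28, 3), Mul(-1, -19)), Mul(4, -4)) = Mul(Add(Rational(-28, 3), 19), -16) = Mul(Rational(29, 3), -16) = Rational(-464, 3)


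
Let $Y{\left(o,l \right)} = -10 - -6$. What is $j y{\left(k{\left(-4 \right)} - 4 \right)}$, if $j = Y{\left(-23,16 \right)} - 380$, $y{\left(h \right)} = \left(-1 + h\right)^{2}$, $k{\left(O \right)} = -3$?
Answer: $-24576$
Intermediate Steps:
$Y{\left(o,l \right)} = -4$ ($Y{\left(o,l \right)} = -10 + 6 = -4$)
$j = -384$ ($j = -4 - 380 = -384$)
$j y{\left(k{\left(-4 \right)} - 4 \right)} = - 384 \left(-1 - 7\right)^{2} = - 384 \left(-8\right)^{2} = \left(-384\right) 64 = -24576$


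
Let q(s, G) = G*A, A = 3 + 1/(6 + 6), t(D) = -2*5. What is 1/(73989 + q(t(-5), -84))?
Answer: 1/73730 ≈ 1.3563e-5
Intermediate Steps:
t(D) = -10
A = 37/12 (A = 3 + 1/12 = 37/12 ≈ 3.0833)
q(s, G) = 37*G/12 (q(s, G) = G*(37/12) = 37*G/12)
1/(73989 + q(t(-5), -84)) = 1/(73989 + (37/12)*(-84)) = 1/(73989 - 259) = 1/73730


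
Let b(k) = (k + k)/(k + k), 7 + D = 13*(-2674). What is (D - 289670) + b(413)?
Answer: -324438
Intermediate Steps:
D = -34769 (D = -7 + 13*(-2674) = -7 - 34762 = -34769)
b(k) = 1 (b(k) = (2*k)/((2*k)) = (2*k)*(1/(2*k)) = 1)
(D - 289670) + b(413) = (-34769 - 289670) + 1 = -324439 + 1 = -324438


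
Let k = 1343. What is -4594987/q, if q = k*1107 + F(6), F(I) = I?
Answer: -4594987/1486707 ≈ -3.0907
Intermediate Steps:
q = 1486707 (q = 1343*1107 + 6 = 1486701 + 6 = 1486707)
-4594987/q = -4594987/1486707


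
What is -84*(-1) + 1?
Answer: 85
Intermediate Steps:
-84*(-1) + 1 = -7*(-12) + 1 = 84 + 1 = 85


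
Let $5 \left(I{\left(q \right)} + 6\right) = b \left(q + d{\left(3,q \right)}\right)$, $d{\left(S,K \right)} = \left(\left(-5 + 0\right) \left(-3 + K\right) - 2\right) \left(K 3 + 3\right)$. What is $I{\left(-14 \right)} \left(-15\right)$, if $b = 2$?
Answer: $19596$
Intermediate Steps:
$d{\left(S,K \right)} = \left(3 + 3 K\right) \left(13 - 5 K\right)$ ($d{\left(S,K \right)} = \left(- 5 \left(-3 + K\right) - 2\right) \left(3 K + 3\right) = \left(\left(15 - 5 K\right) - 2\right) \left(3 + 3 K\right) = \left(13 - 5 K\right) \left(3 + 3 K\right) = \left(3 + 3 K\right) \left(13 - 5 K\right)$)
$I{\left(q \right)} = \frac{48}{5} - 6 q^{2} + 10 q$ ($I{\left(q \right)} = -6 + \frac{2 \left(q + \left(39 - 15 q^{2} + 24 q\right)\right)}{5} = -6 + \frac{2 \left(39 - 15 q^{2} + 25 q\right)}{5} = -6 + \frac{78 - 30 q^{2} + 50 q}{5} = -6 + \left(\frac{78}{5} - 6 q^{2} + 10 q\right) = \frac{48}{5} - 6 q^{2} + 10 q$)
$I{\left(-14 \right)} \left(-15\right) = \left(\frac{48}{5} - 6 \left(-14\right)^{2} + 10 \left(-14\right)\right) \left(-15\right) = \left(\frac{48}{5} - 1176 - 140\right) \left(-15\right) = \left(- \frac{6532}{5}\right) \left(-15\right) = 19596$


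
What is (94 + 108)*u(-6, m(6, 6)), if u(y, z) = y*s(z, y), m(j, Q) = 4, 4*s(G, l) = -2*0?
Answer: 0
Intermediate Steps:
s(G, l) = 0 (s(G, l) = (-2*0)/4 = (¼)*0 = 0)
u(y, z) = 0 (u(y, z) = y*0 = 0)
(94 + 108)*u(-6, m(6, 6)) = (94 + 108)*0 = 202*0 = 0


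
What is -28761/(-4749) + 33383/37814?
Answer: 59338301/8551366 ≈ 6.9390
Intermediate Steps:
-28761/(-4749) + 33383/37814 = -28761*(-1/4749) + 33383*(1/37814) = 9587/1583 + 4769/5402 = 59338301/8551366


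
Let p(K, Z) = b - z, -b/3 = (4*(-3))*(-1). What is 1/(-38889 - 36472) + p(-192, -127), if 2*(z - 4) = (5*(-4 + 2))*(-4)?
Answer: -4521661/75361 ≈ -60.000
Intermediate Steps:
b = -36 (b = -3*4*(-3)*(-1) = -(-36)*(-1) = -3*12 = -36)
z = 24 (z = 4 + ((5*(-4 + 2))*(-4))/2 = 4 + ((5*(-2))*(-4))/2 = 4 + (-10*(-4))/2 = 4 + (1/2)*40 = 4 + 20 = 24)
p(K, Z) = -60 (p(K, Z) = -36 - 1*24 = -36 - 24 = -60)
1/(-38889 - 36472) + p(-192, -127) = 1/(-38889 - 36472) - 60 = 1/(-75361) - 60 = -1/75361 - 60 = -4521661/75361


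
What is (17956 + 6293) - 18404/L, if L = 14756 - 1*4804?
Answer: 60326911/2488 ≈ 24247.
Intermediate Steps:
L = 9952 (L = 14756 - 4804 = 9952)
(17956 + 6293) - 18404/L = (17956 + 6293) - 18404/9952 = 24249 - 18404*1/9952 = 24249 - 4601/2488 = 60326911/2488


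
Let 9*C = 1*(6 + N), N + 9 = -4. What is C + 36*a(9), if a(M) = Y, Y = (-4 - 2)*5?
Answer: -9727/9 ≈ -1080.8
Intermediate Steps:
N = -13 (N = -9 - 4 = -13)
Y = -30 (Y = -6*5 = -30)
a(M) = -30
C = -7/9 (C = (1*(6 - 13))/9 = (1*(-7))/9 = (⅑)*(-7) = -7/9 ≈ -0.77778)
C + 36*a(9) = -7/9 + 36*(-30) = -7/9 - 1080 = -9727/9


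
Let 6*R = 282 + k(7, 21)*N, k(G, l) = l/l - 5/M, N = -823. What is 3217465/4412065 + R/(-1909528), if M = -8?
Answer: 58988309475551/80879631891072 ≈ 0.72933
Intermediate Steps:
k(G, l) = 13/8 (k(G, l) = l/l - 5/(-8) = 1 - 5*(-⅛) = 1 + 5/8 = 13/8)
R = -8443/48 (R = (282 + (13/8)*(-823))/6 = (282 - 10699/8)/6 = (⅙)*(-8443/8) = -8443/48 ≈ -175.90)
3217465/4412065 + R/(-1909528) = 3217465/4412065 - 8443/48/(-1909528) = 3217465*(1/4412065) - 8443/48*(-1/1909528) = 643493/882413 + 8443/91657344 = 58988309475551/80879631891072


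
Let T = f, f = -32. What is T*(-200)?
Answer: 6400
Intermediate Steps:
T = -32
T*(-200) = -32*(-200) = 6400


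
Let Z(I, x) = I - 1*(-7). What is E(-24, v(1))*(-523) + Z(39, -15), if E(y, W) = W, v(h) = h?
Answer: -477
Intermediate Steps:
Z(I, x) = 7 + I (Z(I, x) = I + 7 = 7 + I)
E(-24, v(1))*(-523) + Z(39, -15) = 1*(-523) + (7 + 39) = -523 + 46 = -477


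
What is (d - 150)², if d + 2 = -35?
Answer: 34969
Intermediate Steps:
d = -37 (d = -2 - 35 = -37)
(d - 150)² = (-37 - 150)² = (-187)² = 34969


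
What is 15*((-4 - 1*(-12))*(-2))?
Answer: -240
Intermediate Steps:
15*((-4 - 1*(-12))*(-2)) = 15*((-4 + 12)*(-2)) = 15*(8*(-2)) = 15*(-16) = -240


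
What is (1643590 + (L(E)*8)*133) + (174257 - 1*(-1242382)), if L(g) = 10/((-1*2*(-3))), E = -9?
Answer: 9186007/3 ≈ 3.0620e+6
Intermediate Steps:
L(g) = 5/3 (L(g) = 10/((-2*(-3))) = 10/6 = 10*(⅙) = 5/3)
(1643590 + (L(E)*8)*133) + (174257 - 1*(-1242382)) = (1643590 + ((5/3)*8)*133) + (174257 - 1*(-1242382)) = (1643590 + (40/3)*133) + (174257 + 1242382) = (1643590 + 5320/3) + 1416639 = 4936090/3 + 1416639 = 9186007/3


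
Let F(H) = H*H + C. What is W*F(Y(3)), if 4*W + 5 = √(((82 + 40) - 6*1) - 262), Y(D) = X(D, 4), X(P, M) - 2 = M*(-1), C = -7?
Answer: 15/4 - 3*I*√146/4 ≈ 3.75 - 9.0623*I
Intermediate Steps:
X(P, M) = 2 - M (X(P, M) = 2 + M*(-1) = 2 - M)
Y(D) = -2 (Y(D) = 2 - 1*4 = 2 - 4 = -2)
F(H) = -7 + H² (F(H) = H*H - 7 = H² - 7 = -7 + H²)
W = -5/4 + I*√146/4 (W = -5/4 + √(((82 + 40) - 6*1) - 262)/4 = -5/4 + √((122 - 6) - 262)/4 = -5/4 + √(116 - 262)/4 = -5/4 + √(-146)/4 = -5/4 + (I*√146)/4 = -5/4 + I*√146/4 ≈ -1.25 + 3.0208*I)
W*F(Y(3)) = (-5/4 + I*√146/4)*(-7 + (-2)²) = (-5/4 + I*√146/4)*(-7 + 4) = (-5/4 + I*√146/4)*(-3) = 15/4 - 3*I*√146/4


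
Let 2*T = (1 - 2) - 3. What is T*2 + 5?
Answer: 1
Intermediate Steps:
T = -2 (T = ((1 - 2) - 3)/2 = (-1 - 3)/2 = (½)*(-4) = -2)
T*2 + 5 = -2*2 + 5 = -4 + 5 = 1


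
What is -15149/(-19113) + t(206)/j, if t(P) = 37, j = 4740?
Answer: 8057049/10066180 ≈ 0.80041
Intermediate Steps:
-15149/(-19113) + t(206)/j = -15149/(-19113) + 37/4740 = -15149*(-1/19113) + 37*(1/4740) = 15149/19113 + 37/4740 = 8057049/10066180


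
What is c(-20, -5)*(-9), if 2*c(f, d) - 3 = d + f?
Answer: 99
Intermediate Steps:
c(f, d) = 3/2 + d/2 + f/2 (c(f, d) = 3/2 + (d + f)/2 = 3/2 + (d/2 + f/2) = 3/2 + d/2 + f/2)
c(-20, -5)*(-9) = (3/2 + (1/2)*(-5) + (1/2)*(-20))*(-9) = (3/2 - 5/2 - 10)*(-9) = -11*(-9) = 99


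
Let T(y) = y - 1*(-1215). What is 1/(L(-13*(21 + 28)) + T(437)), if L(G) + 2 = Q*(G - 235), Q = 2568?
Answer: -1/2237646 ≈ -4.4690e-7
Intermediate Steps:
T(y) = 1215 + y (T(y) = y + 1215 = 1215 + y)
L(G) = -603482 + 2568*G (L(G) = -2 + 2568*(G - 235) = -2 + 2568*(-235 + G) = -2 + (-603480 + 2568*G) = -603482 + 2568*G)
1/(L(-13*(21 + 28)) + T(437)) = 1/((-603482 + 2568*(-13*(21 + 28))) + (1215 + 437)) = 1/((-603482 + 2568*(-13*49)) + 1652) = 1/((-603482 + 2568*(-637)) + 1652) = 1/((-603482 - 1635816) + 1652) = 1/(-2239298 + 1652) = 1/(-2237646) = -1/2237646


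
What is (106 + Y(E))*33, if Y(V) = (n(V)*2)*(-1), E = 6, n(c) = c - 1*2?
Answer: 3234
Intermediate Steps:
n(c) = -2 + c (n(c) = c - 2 = -2 + c)
Y(V) = 4 - 2*V (Y(V) = ((-2 + V)*2)*(-1) = (-4 + 2*V)*(-1) = 4 - 2*V)
(106 + Y(E))*33 = (106 + (4 - 2*6))*33 = (106 + (4 - 12))*33 = (106 - 8)*33 = 98*33 = 3234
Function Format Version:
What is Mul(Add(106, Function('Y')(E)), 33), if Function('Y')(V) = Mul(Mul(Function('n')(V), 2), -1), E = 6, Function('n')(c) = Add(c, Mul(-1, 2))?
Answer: 3234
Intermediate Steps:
Function('n')(c) = Add(-2, c) (Function('n')(c) = Add(c, -2) = Add(-2, c))
Function('Y')(V) = Add(4, Mul(-2, V)) (Function('Y')(V) = Mul(Mul(Add(-2, V), 2), -1) = Mul(Add(-4, Mul(2, V)), -1) = Add(4, Mul(-2, V)))
Mul(Add(106, Function('Y')(E)), 33) = Mul(Add(106, Add(4, Mul(-2, 6))), 33) = Mul(Add(106, Add(4, -12)), 33) = Mul(Add(106, -8), 33) = Mul(98, 33) = 3234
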